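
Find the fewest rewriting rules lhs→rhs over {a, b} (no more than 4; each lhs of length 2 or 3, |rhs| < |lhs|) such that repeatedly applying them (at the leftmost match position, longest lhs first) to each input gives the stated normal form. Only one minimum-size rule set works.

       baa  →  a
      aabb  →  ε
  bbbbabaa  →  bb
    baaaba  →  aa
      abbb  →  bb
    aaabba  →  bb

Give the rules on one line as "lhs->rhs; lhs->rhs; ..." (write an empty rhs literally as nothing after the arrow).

aaa->b; ab->; ba->

  | baa => a
  | aabb => ab => ε
  | bbbbabaa => bbbbaa => bbba => bb
  | baaaba => aaba => aa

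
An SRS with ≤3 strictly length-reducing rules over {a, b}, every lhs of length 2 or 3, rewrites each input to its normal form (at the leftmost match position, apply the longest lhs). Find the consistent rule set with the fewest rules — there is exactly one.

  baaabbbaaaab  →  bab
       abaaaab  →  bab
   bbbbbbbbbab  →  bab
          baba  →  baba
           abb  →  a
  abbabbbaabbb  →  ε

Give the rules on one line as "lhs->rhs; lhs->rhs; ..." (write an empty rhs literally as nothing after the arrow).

aa->b; bb->

  | baaabbbaaaab => bbabbbaaaab => abbbaaaab => abaaaab => abbaab => aaab => bab
  | abaaaab => abbaab => aaab => bab
  | bbbbbbbbbab => bbbbbbbab => bbbbbab => bbbab => bab
  | baba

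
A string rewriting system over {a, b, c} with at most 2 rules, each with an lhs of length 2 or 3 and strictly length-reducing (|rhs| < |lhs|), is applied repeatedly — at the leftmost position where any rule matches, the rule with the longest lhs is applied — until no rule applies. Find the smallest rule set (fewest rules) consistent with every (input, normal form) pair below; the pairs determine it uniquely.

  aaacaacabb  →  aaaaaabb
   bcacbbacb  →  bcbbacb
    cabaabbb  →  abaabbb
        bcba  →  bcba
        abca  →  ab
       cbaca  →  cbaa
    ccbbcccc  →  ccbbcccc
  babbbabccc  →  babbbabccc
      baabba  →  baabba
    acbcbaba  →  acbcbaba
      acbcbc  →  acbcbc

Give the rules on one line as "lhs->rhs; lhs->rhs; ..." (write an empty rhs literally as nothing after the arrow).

  | aaacaacabb => aaaaacabb => aaaaaabb
  | bcacbbacb => bcbbacb
  | cabaabbb => abaabbb
  | bcba

bca->b; ca->a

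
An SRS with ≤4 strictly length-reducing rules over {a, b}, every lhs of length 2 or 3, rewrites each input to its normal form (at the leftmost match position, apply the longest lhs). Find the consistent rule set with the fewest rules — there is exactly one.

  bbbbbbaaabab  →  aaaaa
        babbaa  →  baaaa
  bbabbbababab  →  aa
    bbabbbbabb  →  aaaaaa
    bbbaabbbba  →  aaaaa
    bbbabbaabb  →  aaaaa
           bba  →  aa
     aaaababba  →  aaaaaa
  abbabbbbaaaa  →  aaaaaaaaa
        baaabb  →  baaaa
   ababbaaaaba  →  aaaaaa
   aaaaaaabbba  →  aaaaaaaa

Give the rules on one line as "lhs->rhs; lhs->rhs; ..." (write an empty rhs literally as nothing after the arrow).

ab->; abb->aa; bb->a

  | bbbbbbaaabab => abbbbaaabab => aabbaaabab => aaaaaabab => aaaaaab => aaaaa
  | babbaa => baaaa
  | bbabbbababab => aabbbababab => aaabababab => aaababab => aaabab => aaab => aa
  | bbabbbbabb => aabbbbabb => aaabbabb => aaaaabb => aaaaaa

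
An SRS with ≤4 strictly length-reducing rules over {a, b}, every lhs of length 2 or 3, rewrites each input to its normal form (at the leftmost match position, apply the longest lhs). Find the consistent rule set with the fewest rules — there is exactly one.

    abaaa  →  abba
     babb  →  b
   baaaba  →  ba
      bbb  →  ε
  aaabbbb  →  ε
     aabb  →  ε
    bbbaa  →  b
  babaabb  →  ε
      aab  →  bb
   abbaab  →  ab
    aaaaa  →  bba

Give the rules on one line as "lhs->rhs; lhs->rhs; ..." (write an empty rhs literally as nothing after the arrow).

  | abaaa => abba
  | babb => b
  | baaaba => bbaba => ba
  | bbb => ε

aa->b; bab->; bbb->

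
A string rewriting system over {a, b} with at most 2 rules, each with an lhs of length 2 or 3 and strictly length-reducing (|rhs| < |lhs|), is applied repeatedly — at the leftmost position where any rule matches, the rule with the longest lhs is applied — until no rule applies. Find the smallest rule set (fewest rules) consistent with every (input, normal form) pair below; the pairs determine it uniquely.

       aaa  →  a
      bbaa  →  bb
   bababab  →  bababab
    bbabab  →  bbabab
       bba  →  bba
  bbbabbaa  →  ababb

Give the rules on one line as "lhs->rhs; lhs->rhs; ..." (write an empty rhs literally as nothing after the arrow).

aa->; bbb->ab

  | aaa => a
  | bbaa => bb
  | bababab
  | bbabab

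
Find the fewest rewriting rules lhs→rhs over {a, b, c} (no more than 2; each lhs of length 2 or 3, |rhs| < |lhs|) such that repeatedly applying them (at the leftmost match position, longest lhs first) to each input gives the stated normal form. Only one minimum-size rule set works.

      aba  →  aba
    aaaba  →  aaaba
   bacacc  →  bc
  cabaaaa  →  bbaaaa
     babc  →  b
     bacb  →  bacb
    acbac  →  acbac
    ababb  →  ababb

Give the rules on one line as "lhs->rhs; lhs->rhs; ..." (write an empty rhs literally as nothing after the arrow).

abc->; ca->b

  | aba
  | aaaba
  | bacacc => babcc => bc
  | cabaaaa => bbaaaa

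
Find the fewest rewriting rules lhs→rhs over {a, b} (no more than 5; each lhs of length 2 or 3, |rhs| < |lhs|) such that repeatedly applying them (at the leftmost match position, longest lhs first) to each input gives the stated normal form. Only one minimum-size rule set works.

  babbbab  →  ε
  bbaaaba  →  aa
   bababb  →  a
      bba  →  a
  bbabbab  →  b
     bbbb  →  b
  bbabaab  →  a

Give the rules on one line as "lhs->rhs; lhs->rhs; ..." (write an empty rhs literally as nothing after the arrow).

  | babbbab => bbbab => abab => ab => ε
  | bbaaaba => aaaba => aaba => aa
  | bababb => babb => bb => a
  | bba => a

aaa->aa; ab->; bb->a; bba->a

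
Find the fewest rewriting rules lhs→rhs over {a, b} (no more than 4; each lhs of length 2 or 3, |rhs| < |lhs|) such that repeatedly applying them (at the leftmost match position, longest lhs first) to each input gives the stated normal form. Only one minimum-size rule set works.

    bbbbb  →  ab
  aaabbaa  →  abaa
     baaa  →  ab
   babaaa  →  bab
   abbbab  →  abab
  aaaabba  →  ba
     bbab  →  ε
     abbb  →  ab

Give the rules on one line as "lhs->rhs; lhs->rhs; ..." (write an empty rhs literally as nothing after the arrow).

  | bbbbb => abbb => abb => ab
  | aaabbaa => bbbbaa => abbaa => abaa
  | baaa => bbb => ab
  | babaaa => babbb => babb => bab

aaa->bb; aab->; abb->ab; bb->a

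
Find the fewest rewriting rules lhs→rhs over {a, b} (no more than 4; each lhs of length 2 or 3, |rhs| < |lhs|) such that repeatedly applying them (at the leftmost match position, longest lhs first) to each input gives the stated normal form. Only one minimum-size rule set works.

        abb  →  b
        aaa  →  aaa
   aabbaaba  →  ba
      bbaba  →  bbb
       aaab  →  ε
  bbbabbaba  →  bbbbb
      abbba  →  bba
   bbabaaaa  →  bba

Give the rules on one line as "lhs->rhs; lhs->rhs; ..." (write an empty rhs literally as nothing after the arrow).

  | abb => b
  | aaa
  | aabbaaba => abbaaba => baaba => ba
  | bbaba => bbb

aab->ab; ab->; aba->b; baa->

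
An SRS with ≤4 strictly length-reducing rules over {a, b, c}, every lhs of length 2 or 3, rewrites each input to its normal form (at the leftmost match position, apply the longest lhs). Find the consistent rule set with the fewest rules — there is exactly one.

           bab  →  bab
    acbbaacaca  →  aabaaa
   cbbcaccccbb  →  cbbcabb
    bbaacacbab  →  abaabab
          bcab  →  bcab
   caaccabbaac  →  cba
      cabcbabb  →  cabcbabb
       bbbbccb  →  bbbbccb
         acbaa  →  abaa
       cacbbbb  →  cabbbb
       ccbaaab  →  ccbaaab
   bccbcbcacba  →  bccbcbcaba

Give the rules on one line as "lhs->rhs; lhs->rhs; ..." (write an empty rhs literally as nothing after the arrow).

  | bab
  | acbbaacaca => abbaacaca => aabacaca => aabaaca => aabaaa
  | cbbcaccccbb => cbbcacccbb => cbbcaccbb => cbbcacbb => cbbcabb
  | bbaacacbab => abacacbab => abaacbab => abaabab

ac->a; bba->ab; caa->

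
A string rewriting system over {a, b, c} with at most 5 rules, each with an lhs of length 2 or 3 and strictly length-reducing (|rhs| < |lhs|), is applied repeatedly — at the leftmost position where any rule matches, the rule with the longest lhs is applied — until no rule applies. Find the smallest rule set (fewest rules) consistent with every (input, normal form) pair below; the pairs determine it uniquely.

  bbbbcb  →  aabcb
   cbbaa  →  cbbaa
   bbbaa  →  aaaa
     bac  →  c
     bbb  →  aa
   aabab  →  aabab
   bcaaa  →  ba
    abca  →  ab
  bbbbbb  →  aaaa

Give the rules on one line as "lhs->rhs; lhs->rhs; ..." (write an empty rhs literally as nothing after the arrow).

bac->c; bbb->aa; ca->; caa->

  | bbbbcb => aabcb
  | cbbaa
  | bbbaa => aaaa
  | bac => c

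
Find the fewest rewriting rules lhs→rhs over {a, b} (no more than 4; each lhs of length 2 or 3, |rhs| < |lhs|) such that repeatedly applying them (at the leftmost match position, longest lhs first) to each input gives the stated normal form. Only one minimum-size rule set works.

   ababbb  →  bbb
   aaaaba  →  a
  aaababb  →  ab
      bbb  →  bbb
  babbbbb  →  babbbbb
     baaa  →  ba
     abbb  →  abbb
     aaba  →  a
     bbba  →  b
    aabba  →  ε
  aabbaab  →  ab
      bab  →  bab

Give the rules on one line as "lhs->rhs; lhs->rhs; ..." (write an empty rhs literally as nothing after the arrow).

aa->a; aab->a; aba->; bba->

  | ababbb => bbb
  | aaaaba => aaaba => aaba => aa => a
  | aaababb => aababb => aabb => ab
  | bbb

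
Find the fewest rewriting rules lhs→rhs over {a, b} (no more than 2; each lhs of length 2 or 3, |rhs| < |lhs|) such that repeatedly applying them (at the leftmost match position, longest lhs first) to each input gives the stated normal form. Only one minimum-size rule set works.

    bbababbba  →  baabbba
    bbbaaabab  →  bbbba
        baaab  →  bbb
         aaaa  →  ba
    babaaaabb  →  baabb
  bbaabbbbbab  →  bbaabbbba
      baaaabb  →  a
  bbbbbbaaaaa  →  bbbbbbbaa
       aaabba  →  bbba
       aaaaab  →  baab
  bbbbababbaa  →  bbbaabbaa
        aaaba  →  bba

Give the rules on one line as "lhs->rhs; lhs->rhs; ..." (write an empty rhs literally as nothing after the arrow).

aaa->b; bab->a

  | bbababbba => baabbba
  | bbbaaabab => bbbbbab => bbbba
  | baaab => bbb
  | aaaa => ba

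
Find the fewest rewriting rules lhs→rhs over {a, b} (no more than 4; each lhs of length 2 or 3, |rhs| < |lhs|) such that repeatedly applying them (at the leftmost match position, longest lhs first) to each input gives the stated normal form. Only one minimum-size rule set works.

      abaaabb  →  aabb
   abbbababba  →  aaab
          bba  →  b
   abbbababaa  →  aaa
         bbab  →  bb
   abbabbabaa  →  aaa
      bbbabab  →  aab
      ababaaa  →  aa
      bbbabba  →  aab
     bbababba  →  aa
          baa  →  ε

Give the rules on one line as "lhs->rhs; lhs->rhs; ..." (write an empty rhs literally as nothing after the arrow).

  | abaaabb => aabb
  | abbbababba => aaababba => aaabba => aaab
  | bba => b
  | abbbababaa => aaababaa => aaabaa => aaa

ba->; baa->; bbb->a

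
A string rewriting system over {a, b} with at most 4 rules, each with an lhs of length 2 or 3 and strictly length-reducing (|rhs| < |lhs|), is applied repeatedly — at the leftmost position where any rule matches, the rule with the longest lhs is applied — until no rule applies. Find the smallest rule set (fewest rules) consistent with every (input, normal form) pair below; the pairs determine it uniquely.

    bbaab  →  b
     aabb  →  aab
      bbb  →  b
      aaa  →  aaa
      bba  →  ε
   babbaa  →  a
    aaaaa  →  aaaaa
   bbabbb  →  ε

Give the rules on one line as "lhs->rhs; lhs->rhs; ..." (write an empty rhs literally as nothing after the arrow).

  | bbaab => baab => b
  | aabb => aab
  | bbb => bb => b
  | aaa

ba->; baa->; bab->ba; bb->b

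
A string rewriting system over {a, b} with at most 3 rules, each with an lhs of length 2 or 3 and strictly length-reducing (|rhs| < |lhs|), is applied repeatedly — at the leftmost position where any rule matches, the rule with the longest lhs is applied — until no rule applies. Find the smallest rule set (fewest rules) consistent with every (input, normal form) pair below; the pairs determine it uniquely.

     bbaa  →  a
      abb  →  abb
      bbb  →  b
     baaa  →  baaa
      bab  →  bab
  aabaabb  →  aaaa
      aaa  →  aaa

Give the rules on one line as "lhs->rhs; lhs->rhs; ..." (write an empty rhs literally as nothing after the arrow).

aab->aa; bba->; bbb->b

  | bbaa => a
  | abb
  | bbb => b
  | baaa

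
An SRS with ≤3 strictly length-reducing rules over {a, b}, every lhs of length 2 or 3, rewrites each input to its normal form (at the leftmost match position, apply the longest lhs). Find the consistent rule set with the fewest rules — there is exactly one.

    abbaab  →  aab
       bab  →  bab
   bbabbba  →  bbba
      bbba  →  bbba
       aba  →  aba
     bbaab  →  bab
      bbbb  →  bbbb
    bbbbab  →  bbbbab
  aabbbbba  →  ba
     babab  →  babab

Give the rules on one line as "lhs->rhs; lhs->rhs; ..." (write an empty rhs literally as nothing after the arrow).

  | abbaab => aab
  | bab
  | bbabbba => bbba
  | bbba

abb->; baa->a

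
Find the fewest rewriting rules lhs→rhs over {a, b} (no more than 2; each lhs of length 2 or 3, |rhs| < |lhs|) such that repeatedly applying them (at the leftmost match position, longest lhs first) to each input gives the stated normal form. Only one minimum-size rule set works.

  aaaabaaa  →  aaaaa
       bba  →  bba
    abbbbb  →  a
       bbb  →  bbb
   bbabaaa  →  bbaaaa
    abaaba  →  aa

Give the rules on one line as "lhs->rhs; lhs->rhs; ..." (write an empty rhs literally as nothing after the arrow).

  | aaaabaaa => aaaaa
  | bba
  | abbbbb => abbbb => abbb => abb => ab => a
  | bbb

aab->; ab->a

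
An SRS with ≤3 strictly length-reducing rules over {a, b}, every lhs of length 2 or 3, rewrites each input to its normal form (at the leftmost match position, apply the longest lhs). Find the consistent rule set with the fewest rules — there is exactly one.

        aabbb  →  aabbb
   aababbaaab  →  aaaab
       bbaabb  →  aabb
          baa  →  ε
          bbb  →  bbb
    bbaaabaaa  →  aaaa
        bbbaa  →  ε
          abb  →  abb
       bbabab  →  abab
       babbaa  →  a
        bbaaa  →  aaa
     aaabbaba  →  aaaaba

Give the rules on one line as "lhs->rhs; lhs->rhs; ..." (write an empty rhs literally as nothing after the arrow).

baa->; bba->a

  | aabbb
  | aababbaaab => aabaaaab => aaaab
  | bbaabb => aabb
  | baa => ε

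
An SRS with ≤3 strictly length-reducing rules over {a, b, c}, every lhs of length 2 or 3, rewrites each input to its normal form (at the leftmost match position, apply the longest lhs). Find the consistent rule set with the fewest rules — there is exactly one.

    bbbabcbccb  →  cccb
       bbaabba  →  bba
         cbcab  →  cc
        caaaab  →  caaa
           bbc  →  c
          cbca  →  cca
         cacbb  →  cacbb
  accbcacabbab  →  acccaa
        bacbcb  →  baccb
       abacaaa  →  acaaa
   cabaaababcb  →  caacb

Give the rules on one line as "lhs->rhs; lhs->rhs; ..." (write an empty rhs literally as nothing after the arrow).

ab->; bc->c; cba->aa

  | bbbabcbccb => bbbcbccb => bbcbccb => bcbccb => cbccb => cccb
  | bbaabba => bbaba => bba
  | cbcab => ccab => cc
  | caaaab => caaa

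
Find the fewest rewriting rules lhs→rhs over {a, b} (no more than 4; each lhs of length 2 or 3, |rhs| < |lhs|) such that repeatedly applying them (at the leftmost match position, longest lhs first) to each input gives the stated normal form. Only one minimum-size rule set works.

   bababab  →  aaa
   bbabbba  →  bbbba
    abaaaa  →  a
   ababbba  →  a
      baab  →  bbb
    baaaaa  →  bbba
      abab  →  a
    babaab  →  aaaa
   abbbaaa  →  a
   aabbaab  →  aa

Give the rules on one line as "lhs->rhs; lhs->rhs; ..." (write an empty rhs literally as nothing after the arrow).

ab->a; aba->ab; baa->bb; bab->aa

  | bababab => aaabab => aaabb => aaab => aaa
  | bbabbba => baabba => bbbba
  | abaaaa => abaaa => abaa => aba => ab => a
  | ababbba => abbbba => abbba => abba => aba => ab => a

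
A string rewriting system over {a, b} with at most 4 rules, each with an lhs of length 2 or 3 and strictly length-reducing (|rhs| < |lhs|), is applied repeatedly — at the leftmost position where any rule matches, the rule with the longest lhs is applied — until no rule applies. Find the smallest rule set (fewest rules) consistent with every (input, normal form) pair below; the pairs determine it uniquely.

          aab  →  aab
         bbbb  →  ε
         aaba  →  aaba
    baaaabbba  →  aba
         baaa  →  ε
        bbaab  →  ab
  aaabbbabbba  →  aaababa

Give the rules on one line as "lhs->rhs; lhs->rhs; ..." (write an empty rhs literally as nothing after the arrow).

baa->bb; bb->; bba->

  | aab
  | bbbb => bb => ε
  | aaba
  | baaaabbba => bbaabbba => abbba => aba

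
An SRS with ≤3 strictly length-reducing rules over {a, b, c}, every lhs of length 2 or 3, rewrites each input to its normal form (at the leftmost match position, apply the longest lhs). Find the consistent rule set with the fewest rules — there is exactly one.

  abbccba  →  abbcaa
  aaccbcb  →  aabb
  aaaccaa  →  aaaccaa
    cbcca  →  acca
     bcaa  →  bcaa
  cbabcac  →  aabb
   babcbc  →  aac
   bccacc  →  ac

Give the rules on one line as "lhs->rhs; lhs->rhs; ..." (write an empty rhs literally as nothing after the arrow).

ba->a; cac->b; cb->a

  | abbccba => abbcaa
  | aaccbcb => aacacb => aabb
  | aaaccaa
  | cbcca => acca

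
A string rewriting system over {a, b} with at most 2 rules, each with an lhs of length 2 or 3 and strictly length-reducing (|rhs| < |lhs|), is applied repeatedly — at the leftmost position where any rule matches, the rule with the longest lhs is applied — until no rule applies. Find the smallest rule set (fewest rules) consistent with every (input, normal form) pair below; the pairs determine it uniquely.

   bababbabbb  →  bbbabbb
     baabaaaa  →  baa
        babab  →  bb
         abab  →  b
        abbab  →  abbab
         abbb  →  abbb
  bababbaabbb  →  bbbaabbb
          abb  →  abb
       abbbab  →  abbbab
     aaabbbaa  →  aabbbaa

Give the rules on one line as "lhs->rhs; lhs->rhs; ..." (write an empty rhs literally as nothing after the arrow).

aaa->aa; aba->

  | bababbabbb => bbbabbb
  | baabaaaa => baaaa => baaa => baa
  | babab => bb
  | abab => b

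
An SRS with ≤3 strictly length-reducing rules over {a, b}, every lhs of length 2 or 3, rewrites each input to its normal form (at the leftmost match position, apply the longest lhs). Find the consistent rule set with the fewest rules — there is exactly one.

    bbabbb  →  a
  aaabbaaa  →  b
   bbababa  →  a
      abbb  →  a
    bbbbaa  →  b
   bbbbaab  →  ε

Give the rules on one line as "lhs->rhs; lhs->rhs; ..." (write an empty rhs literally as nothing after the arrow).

aa->b; ab->a; bb->

  | bbabbb => abbb => abb => ab => a
  | aaabbaaa => babbaaa => babaaa => baaaa => bbaa => aa => b
  | bbababa => ababa => aaba => bba => a
  | abbb => abb => ab => a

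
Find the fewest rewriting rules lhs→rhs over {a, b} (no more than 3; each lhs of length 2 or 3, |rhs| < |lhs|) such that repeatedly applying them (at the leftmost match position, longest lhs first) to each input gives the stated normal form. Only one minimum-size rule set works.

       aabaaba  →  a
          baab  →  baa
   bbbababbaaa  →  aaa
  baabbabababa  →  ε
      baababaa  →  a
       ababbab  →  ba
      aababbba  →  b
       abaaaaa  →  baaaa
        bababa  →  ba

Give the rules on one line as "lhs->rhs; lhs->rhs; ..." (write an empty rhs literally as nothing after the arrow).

ab->a; aba->b; bb->

  | aabaaba => ababa => bba => a
  | baab => baa
  | bbbababbaaa => bababbaaa => bbbbaaa => bbaaa => aaa
  | baabbabababa => baababababa => babbababa => babababa => bbbaba => baba => bb => ε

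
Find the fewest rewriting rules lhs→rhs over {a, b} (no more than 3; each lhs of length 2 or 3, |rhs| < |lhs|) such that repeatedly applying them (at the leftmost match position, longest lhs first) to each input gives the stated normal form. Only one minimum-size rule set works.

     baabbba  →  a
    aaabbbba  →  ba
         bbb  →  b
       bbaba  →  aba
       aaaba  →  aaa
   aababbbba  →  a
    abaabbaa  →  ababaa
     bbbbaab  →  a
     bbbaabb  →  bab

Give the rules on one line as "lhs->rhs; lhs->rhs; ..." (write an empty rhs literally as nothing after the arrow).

aab->a; abb->b; bb->

  | baabbba => babba => bba => a
  | aaabbbba => aabbba => abba => ba
  | bbb => b
  | bbaba => aba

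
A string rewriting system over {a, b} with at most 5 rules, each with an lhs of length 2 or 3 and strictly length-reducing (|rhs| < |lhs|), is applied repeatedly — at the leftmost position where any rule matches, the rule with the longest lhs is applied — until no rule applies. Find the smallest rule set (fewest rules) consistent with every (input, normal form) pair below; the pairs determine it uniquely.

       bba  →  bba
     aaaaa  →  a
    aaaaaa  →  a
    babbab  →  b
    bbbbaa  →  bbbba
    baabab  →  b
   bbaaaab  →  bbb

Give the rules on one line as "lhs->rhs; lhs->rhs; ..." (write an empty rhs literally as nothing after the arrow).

aa->a; aab->b; ab->b; bab->ab

  | bba
  | aaaaa => aaaa => aaa => aa => a
  | aaaaaa => aaaaa => aaaa => aaa => aa => a
  | babbab => abbab => bbab => bab => ab => b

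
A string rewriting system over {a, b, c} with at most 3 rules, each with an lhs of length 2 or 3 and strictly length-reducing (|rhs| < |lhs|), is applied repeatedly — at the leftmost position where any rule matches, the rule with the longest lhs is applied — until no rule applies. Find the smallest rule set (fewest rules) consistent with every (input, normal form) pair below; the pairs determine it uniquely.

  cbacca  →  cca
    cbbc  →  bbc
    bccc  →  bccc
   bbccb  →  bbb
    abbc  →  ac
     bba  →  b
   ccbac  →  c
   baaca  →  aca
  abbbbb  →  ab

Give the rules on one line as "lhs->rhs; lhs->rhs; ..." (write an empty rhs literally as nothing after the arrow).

  | cbacca => bacca => cca
  | cbbc => bbc
  | bccc
  | bbccb => bbcb => bbb

abb->a; ba->; cb->b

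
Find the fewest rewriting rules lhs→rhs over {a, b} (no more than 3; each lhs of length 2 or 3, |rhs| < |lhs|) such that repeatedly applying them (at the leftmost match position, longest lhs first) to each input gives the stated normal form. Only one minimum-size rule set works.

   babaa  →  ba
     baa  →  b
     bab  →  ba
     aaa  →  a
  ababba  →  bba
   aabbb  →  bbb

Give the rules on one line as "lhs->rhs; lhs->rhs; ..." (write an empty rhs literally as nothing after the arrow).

  | babaa => baaa => ba
  | baa => b
  | bab => ba
  | aaa => a

aa->; ab->a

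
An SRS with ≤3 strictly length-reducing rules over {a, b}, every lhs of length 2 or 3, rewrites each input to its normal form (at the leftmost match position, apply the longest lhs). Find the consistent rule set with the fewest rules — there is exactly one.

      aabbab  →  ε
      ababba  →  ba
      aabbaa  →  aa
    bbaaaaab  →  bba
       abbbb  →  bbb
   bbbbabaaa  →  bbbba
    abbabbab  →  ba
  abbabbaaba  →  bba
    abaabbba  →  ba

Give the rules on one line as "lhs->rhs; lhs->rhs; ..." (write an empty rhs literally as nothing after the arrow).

  | aabbab => abab => ab => ε
  | ababba => abba => ba
  | aabbaa => abaa => aa
  | bbaaaaab => bbaab => bba

aaa->; ab->; bab->ba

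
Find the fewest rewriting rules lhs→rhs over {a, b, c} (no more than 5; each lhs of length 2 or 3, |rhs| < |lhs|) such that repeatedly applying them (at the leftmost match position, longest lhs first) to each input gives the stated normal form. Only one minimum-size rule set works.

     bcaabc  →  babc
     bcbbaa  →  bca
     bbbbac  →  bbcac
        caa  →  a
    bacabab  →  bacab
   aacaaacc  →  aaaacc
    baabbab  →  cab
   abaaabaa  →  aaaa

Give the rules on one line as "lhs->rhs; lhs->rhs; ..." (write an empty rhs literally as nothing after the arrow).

aba->a; baa->; bba->ca; caa->a

  | bcaabc => babc
  | bcbbaa => bccaa => bca
  | bbbbac => bbcac
  | caa => a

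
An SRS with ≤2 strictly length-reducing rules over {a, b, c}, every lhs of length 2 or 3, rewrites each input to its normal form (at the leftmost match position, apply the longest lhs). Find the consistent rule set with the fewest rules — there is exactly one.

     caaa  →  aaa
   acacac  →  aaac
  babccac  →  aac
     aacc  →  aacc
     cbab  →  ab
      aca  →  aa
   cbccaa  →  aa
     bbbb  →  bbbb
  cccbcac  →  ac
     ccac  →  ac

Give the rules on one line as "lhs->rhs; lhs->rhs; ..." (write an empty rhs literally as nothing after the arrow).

  | caaa => aaa
  | acacac => aacac => aaac
  | babccac => abccac => abcac => abac => aac
  | aacc

ba->a; ca->a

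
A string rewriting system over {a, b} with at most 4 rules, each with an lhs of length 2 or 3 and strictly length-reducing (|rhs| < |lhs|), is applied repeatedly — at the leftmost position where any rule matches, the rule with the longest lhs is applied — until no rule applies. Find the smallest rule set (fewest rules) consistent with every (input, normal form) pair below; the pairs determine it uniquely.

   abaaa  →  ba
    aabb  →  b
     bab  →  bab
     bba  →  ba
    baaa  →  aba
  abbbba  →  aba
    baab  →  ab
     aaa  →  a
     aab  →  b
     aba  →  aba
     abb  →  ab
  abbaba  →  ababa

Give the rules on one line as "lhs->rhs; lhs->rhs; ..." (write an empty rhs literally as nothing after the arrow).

  | abaaa => aaba => ba
  | aabb => bb => b
  | bab
  | bba => ba

aa->; baa->ab; bb->b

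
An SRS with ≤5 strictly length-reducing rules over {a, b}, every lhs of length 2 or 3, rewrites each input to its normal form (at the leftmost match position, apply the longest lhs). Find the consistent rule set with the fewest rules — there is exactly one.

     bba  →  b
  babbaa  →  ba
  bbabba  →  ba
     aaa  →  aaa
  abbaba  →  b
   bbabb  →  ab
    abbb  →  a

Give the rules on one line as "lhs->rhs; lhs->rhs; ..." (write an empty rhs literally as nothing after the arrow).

aba->ba; abb->b; bb->a; bba->b

  | bba => b
  | babbaa => bbaa => ba
  | bbabba => bbba => aba => ba
  | aaa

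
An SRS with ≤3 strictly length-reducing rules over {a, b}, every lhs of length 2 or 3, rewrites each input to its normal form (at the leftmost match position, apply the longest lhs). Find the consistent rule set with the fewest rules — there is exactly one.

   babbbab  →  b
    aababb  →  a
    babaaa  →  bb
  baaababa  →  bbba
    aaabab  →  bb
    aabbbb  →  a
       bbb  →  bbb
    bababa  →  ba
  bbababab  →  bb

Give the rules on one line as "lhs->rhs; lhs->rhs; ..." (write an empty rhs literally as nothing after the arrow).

aaa->b; ab->; abb->ab

  | babbbab => babbab => babab => bab => b
  | aababb => aabb => aab => a
  | babaaa => baaa => bb
  | baaababa => bbbaba => bbba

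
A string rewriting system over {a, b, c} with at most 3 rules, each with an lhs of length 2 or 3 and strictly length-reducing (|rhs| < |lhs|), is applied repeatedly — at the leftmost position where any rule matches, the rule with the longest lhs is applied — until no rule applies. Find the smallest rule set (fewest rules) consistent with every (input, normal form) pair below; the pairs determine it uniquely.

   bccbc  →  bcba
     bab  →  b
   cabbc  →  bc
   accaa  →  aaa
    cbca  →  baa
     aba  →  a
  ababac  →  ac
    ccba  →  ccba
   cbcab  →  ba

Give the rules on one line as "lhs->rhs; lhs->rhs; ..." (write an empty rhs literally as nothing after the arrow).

ab->; ca->a; cbc->ba

  | bccbc => bcba
  | bab => b
  | cabbc => abbc => bc
  | accaa => acaa => aaa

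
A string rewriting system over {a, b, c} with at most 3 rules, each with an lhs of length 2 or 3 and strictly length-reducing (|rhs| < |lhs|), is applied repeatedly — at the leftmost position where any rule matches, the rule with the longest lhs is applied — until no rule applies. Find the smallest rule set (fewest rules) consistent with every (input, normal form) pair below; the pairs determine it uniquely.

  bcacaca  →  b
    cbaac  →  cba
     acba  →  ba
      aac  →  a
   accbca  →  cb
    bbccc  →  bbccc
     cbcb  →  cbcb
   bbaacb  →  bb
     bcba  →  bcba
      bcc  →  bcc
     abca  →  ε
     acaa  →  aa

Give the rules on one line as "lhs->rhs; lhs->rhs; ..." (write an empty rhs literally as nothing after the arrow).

ab->; ac->; ca->

  | bcacaca => bcaca => bca => b
  | cbaac => cba
  | acba => ba
  | aac => a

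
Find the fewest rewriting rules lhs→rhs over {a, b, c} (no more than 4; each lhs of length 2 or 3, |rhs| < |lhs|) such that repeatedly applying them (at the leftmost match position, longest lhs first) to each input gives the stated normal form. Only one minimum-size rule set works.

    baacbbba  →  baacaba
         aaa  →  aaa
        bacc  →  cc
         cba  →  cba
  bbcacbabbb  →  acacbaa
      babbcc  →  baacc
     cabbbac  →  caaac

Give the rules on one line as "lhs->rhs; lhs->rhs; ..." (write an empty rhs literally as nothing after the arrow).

  | baacbbba => baacaba
  | aaa
  | bacc => cc
  | cba

aab->aa; bac->c; bb->a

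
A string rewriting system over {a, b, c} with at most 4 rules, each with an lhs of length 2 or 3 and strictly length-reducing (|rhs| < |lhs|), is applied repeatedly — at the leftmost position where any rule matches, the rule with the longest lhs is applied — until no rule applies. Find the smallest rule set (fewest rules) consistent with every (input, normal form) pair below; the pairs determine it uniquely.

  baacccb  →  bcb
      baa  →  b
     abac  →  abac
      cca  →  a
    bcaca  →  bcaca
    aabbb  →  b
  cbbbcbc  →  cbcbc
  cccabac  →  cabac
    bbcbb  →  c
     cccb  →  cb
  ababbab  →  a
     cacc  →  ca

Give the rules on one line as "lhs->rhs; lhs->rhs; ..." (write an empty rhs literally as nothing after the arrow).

  | baacccb => bcccb => bcb
  | baa => b
  | abac
  | cca => a

aa->; bb->; cc->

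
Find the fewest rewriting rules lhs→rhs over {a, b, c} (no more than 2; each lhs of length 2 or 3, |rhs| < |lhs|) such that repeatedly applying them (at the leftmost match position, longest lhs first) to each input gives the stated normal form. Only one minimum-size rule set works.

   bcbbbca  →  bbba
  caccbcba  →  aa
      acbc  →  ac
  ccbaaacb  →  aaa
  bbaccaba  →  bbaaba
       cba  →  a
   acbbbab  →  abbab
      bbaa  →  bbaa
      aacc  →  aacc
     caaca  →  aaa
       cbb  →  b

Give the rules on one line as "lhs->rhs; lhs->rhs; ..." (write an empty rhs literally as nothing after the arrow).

  | bcbbbca => bbbca => bbba
  | caccbcba => accbcba => accba => aca => aa
  | acbc => ac
  | ccbaaacb => caaacb => aaacb => aaa

ca->a; cb->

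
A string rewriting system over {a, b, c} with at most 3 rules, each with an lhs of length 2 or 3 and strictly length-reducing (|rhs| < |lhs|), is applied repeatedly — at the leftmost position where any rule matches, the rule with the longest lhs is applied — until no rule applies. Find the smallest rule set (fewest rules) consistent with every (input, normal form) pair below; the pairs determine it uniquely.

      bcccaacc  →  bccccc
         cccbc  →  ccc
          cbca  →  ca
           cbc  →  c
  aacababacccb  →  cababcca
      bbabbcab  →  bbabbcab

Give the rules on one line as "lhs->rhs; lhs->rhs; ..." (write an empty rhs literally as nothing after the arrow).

ac->c; cb->a

  | bcccaacc => bcccacc => bccccc
  | cccbc => ccac => ccc
  | cbca => aca => ca
  | cbc => ac => c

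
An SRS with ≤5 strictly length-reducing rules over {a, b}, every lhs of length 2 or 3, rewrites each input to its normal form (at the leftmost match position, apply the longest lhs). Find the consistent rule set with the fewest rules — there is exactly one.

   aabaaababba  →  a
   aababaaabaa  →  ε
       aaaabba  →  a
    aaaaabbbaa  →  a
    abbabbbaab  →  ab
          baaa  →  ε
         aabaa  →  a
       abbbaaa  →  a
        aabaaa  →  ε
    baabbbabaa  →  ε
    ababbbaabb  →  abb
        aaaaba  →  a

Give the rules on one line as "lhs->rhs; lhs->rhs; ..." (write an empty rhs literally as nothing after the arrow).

  | aabaaababba => baaababba => aababba => babba => abba => aba => a
  | aababaaabaa => babaaabaa => abaaabaa => aaabaa => abaa => aa => ε
  | aaaabba => aabba => bba => ba => a
  | aaaaabbbaa => aaabbbaa => abbbaa => abba => aba => a

aa->; aba->a; ba->a; baa->a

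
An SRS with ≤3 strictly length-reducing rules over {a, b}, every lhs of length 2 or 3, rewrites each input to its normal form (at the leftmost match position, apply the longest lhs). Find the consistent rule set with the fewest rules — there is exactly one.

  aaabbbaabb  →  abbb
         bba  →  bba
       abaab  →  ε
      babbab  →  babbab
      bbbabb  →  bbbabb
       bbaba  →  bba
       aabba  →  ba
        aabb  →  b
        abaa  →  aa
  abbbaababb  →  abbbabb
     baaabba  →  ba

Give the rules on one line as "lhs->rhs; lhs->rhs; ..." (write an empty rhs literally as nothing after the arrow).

aab->; aba->a

  | aaabbbaabb => abbaabb => abbb
  | bba
  | abaab => aab => ε
  | babbab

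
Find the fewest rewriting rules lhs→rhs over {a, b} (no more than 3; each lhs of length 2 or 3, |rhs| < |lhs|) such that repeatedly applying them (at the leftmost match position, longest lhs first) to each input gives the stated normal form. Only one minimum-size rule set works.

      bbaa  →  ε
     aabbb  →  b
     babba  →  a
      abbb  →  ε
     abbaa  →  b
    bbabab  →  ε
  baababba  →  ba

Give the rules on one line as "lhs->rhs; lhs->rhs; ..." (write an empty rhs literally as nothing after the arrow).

aa->; ab->; bb->

  | bbaa => aa => ε
  | aabbb => bbb => b
  | babba => bba => a
  | abbb => bb => ε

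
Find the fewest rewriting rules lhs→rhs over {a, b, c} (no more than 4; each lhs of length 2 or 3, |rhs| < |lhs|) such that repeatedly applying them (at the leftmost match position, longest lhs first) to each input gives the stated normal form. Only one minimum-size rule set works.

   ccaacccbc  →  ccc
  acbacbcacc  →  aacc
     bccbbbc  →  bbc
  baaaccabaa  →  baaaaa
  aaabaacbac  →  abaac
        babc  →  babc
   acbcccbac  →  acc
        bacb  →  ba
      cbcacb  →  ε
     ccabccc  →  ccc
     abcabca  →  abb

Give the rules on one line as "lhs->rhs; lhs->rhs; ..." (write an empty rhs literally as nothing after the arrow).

aab->bc; ca->; cb->

  | ccaacccbc => cacccbc => cccbc => ccc
  | acbacbcacc => aacbcacc => aacacc => aacc
  | bccbbbc => bcbbc => bbc
  | baaaccabaa => baaacbaa => baaaaa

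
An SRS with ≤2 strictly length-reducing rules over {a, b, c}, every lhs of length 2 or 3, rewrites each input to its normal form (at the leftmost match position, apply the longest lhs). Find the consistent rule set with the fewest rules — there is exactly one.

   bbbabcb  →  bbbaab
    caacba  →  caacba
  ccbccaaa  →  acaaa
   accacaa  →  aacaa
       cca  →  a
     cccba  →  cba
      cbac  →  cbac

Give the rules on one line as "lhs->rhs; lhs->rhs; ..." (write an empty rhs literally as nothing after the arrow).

  | bbbabcb => bbbaab
  | caacba
  | ccbccaaa => bccaaa => acaaa
  | accacaa => aacaa

bc->a; cc->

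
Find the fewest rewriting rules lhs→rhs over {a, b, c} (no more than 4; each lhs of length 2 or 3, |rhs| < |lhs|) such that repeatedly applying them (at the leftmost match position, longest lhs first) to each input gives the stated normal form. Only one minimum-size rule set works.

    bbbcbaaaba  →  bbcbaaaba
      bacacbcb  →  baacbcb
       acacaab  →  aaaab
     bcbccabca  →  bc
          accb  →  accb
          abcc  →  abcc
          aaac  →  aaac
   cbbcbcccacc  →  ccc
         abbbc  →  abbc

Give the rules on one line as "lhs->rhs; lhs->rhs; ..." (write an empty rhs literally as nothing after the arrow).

bbb->bb; bca->; ca->a; cbb->

  | bbbcbaaaba => bbcbaaaba
  | bacacbcb => baacbcb
  | acacaab => aacaab => aaaab
  | bcbccabca => bcbcabca => bcbca => bc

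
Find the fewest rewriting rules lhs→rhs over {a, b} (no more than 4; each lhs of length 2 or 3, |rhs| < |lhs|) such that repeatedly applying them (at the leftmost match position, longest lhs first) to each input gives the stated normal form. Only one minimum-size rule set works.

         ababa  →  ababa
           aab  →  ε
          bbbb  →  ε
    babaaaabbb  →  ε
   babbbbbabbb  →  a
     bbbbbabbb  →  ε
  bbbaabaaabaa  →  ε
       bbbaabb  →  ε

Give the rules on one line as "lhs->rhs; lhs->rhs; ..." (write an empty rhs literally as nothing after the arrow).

  | ababa
  | aab => ε
  | bbbb => abb => aa => ε
  | babaaaabbb => baaaaabbb => aaaaabbb => aaabbb => abbb => aab => ε

aa->; aab->; baa->aa; bb->a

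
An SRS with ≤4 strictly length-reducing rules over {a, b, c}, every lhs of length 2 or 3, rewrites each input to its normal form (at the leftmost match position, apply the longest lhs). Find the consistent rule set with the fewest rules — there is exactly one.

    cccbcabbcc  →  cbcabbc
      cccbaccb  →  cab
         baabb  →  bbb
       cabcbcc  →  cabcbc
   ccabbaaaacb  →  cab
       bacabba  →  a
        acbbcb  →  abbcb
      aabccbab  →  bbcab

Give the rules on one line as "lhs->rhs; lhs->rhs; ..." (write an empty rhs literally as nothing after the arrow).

  | cccbcabbcc => ccbcabbcc => cbcabbcc => cbcabbc
  | cccbaccb => ccbaccb => cbaccb => caccb => cacb => cab
  | baabb => aabb => bbb
  | cabcbcc => cabcbc

aa->b; ac->a; ba->a; cc->c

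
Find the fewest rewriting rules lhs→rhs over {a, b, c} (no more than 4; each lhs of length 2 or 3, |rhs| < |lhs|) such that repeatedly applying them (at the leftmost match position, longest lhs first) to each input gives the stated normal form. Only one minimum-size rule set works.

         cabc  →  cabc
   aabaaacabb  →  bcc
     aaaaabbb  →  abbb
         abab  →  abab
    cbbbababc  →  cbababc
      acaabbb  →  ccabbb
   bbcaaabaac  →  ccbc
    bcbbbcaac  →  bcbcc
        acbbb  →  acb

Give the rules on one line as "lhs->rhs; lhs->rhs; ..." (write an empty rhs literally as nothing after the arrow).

aa->; aca->cc; bbc->ac; cbb->c

  | cabc
  | aabaaacabb => baaacabb => bacabb => bccbb => bcc
  | aaaaabbb => aaabbb => abbb
  | abab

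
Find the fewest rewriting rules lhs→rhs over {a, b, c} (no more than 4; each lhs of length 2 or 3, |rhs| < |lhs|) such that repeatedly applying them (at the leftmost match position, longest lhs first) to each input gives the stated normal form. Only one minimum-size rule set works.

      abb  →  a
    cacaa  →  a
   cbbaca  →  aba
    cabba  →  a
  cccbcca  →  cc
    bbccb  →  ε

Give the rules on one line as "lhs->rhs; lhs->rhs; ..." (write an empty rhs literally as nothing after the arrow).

bb->; ca->; cb->a

  | abb => a
  | cacaa => caa => a
  | cbbaca => abaca => aba
  | cabba => bba => a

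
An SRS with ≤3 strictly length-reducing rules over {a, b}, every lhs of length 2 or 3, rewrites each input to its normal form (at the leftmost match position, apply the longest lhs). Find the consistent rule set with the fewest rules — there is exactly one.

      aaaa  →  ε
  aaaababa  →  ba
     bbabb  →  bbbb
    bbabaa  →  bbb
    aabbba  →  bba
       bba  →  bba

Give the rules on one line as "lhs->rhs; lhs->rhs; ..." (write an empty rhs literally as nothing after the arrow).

aa->; aab->; ab->b

  | aaaa => aa => ε
  | aaaababa => aababa => aba => ba
  | bbabb => bbbb
  | bbabaa => bbbaa => bbb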